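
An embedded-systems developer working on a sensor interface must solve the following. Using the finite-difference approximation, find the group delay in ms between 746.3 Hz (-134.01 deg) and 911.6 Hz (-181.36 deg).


Group delay from phase difference:
tau = -d(phi)/d(omega)
d(phi) = -47.35 deg = -0.826413 rad
d(omega) = 2*pi*(911.6 - 746.3) = 1038.6105 rad/s
tau = -(-0.826413) / 1038.6105
    = 0.7957 ms

0.7957 ms


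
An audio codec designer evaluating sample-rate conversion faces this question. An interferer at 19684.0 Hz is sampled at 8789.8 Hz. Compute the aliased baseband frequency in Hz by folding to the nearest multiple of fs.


Compute the nearest integer multiple of fs to the signal:
n = round(19684.0 / 8789.8) = 2
f_alias = |19684.0 - 2 * 8789.8|
        = |19684.0 - 17579.6|
        = 2104.4 Hz

2104.4


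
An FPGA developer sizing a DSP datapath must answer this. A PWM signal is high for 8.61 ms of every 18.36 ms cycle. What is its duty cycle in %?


Duty cycle as a percentage:
DC = (t_on / T) * 100
   = (8.61 / 18.36) * 100
   = 0.468954 * 100
   = 46.9 %

46.9 %


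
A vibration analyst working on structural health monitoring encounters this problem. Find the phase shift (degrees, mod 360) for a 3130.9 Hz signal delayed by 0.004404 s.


Phase shift from frequency and time delay:
phi = 360 * f * t_delay
    = 360 * 3130.9 * 0.004404
    = 4963.85 degrees
    mod 360 = 283.85 degrees

283.85 degrees


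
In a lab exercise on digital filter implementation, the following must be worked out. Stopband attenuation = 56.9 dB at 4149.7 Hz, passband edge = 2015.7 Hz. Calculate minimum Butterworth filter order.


Butterworth filter order formula:
n = log10(10^(A/10) - 1) / (2 * log10(f_stop/f_pass))
10^(56.9/10) - 1 = 489777.8194
f_stop/f_pass = 4149.7 / 2015.7 = 2.0587
n = 9.0723 -> ceil = 10

10


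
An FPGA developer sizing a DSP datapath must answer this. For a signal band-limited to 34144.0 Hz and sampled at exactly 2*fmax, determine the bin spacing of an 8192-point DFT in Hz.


Step 1 — Nyquist sampling rate:
fs = 2 * fmax = 2 * 34144.0 = 68288.0 Hz

Step 2 — DFT bin spacing:
df = fs / N = 68288.0 / 8192 = 8.3359 Hz

8.3359 Hz


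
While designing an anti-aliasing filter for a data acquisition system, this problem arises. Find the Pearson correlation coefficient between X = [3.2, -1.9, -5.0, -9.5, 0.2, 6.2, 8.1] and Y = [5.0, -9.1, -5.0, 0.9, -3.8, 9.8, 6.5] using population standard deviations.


Pearson correlation coefficient (population):
r = cov(X,Y) / (std(X) * std(Y))
Mean X = 0.1857, Mean Y = 0.6143
Cov(X,Y) = 23.08449
Std(X) = 5.768741, Std(Y) = 6.366302
r = 0.6286

0.6286


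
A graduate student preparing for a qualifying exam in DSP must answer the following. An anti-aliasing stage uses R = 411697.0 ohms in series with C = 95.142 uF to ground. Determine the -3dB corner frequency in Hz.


Cutoff frequency of a first-order RC filter:
fc = 1 / (2 * pi * R * C)
C = 95.142 uF = 9.5142e-05 F
fc = 1 / (2 * pi * 411697.0 * 9.5142e-05)
   = 1 / 246.11033256682
   = 0.004063 Hz

0.004063 Hz


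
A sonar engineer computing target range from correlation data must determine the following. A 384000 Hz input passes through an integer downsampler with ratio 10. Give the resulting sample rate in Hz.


Decimation reduces the sample rate:
fs_out = fs_in / M
       = 384000 / 10
       = 38400.0 Hz

38400.0 Hz


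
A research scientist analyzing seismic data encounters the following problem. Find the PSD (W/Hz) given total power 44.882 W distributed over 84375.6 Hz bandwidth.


Power spectral density:
PSD = P / BW
    = 44.882 / 84375.6
    = 0.00053193 W/Hz

0.00053193 W/Hz


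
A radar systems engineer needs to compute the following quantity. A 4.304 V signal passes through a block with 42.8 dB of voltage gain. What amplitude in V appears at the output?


Output voltage from dB gain:
V_out = V_in * 10^(gain_dB / 20)
      = 4.304 * 10^(42.8 / 20)
      = 4.304 * 138.038426
      = 594.1174 V

594.1174 V


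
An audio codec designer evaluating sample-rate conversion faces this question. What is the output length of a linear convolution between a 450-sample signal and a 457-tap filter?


Linear convolution output length:
L = N + M - 1
  = 450 + 457 - 1
  = 906 samples

906


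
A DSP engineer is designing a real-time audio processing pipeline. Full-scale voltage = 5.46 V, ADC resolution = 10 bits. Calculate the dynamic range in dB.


Dynamic range from full-scale to LSB:
V_min = V_max / 2^bits = 5.46 / 2^10
DR = 20 * log10(V_max / V_min)
   = 20 * log10(2^10)
   = 20 * 10 * log10(2)
   = 60.21 dB

60.21 dB


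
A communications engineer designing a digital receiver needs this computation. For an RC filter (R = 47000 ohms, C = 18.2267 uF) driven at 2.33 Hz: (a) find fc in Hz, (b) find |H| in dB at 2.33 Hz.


Step 1 — cutoff frequency:
fc = 1 / (2*pi*R*C)
C = 18.2267 uF = 1.82267e-05 F
fc = 1 / (2*pi*47000*1.82267e-05)
   = 0.185787 Hz

Step 2 — magnitude at f = 2.33 Hz:
|H(f)| = 1 / sqrt(1 + (f/fc)^2)
f/fc = 2.33 / 0.185787 = 12.541243
|H| = 1 / sqrt(1 + 157.282776) = 0.0794846
|H|_dB = 20*log10(0.0794846) = -21.99 dB

fc = 0.185787 Hz; |H(2.33 Hz)| = -21.99 dB


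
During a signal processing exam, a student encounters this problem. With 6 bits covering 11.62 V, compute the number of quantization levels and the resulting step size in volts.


Step 1 — number of quantization levels:
L = 2^N = 2^6 = 64

Step 2 — LSB step size:
delta = Vfs / L
      = 11.62 / 64
      = 0.1815625 V

Levels = 64; step size = 0.1815625 V


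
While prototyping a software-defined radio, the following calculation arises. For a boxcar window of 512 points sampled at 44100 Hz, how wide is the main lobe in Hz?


Main lobe width for a rectangular window:
Width = 2 * fs / N
      = 2 * 44100 / 512
      = 88200 / 512
      = 172.266 Hz

172.266 Hz


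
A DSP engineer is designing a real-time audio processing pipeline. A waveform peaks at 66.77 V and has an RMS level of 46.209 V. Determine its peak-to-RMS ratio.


Crest factor is the ratio of peak to RMS:
CF = V_peak / V_rms
   = 66.77 / 46.209
   = 1.445

1.445


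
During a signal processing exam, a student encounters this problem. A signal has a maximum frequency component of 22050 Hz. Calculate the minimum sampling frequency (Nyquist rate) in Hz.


The Nyquist rate is twice the maximum frequency component.
fs_min = 2 * fmax
      = 2 * 22050
      = 44100 Hz

44100


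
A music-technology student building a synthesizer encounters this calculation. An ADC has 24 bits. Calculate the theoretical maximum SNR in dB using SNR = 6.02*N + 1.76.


Theoretical SNR for a full-scale sinusoid:
SNR = 6.02 * N + 1.76
    = 6.02 * 24 + 1.76
    = 144.48 + 1.76
    = 146.24 dB

146.24 dB


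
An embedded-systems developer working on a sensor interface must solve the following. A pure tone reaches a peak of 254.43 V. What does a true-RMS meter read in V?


RMS voltage for a sinusoidal waveform:
V_rms = V_peak / sqrt(2)
      = 254.43 / 1.414214
      = 179.909 V

179.909 V


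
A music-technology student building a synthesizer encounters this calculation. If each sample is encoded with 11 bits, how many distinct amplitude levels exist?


Number of quantization levels = 2^N
= 2^11
= 2048

2048


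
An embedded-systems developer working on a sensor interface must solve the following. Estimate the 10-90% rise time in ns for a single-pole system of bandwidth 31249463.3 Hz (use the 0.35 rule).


Rise time from bandwidth relationship:
tr = 0.35 / BW
   = 0.35 / 31249463.3
   = 1.120019236e-08 s
   = 11.2002 ns

11.2002 ns


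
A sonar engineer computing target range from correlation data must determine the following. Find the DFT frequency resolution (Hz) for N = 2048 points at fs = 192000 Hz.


DFT frequency resolution:
df = fs / N
   = 192000 / 2048
   = 93.75 Hz

93.75 Hz


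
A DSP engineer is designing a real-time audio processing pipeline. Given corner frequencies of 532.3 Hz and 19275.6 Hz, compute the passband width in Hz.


Bandwidth is the difference of -3dB frequencies:
BW = f_high - f_low
   = 19275.6 - 532.3
   = 18743.3 Hz

18743.3 Hz


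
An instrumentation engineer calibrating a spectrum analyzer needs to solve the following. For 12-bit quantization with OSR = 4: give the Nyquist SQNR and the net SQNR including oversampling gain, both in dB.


Step 1 — baseline SQNR at Nyquist:
SQNR_base = 6.02*N + 1.76
          = 6.02*12 + 1.76
          = 74.0 dB

Step 2 — oversampling processing gain:
G = 10*log10(OSR) = 10*log10(4) = 6.02 dB

Step 3 — total:
SQNR_total = 74.0 + 6.02 = 80.02 dB

Base SQNR = 74.0 dB; oversampled SQNR = 80.02 dB


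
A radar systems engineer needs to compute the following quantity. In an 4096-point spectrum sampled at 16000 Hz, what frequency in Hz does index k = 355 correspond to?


Frequency of DFT bin k:
f_k = k * fs / N
    = 355 * 16000 / 4096
    = 5680000 / 4096
    = 1386.719 Hz

1386.719 Hz


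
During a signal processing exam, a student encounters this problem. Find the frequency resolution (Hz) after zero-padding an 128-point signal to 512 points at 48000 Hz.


Frequency resolution after zero-padding:
N_padded = 128 * 4 = 512
df = fs / N_padded
   = 48000 / 512
   = 93.75 Hz

93.75 Hz


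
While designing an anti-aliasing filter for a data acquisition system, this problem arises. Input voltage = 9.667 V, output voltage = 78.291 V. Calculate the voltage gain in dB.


Voltage gain in dB:
G = 20 * log10(Vout / Vin)
  = 20 * log10(78.291 / 9.667)
  = 20 * log10(8.09879)
  = 20 * 0.90842
  = 18.17 dB

18.17 dB


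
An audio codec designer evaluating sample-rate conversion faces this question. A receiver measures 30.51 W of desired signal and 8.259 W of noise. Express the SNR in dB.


SNR in decibels:
SNR = 10 * log10(Ps / Pn)
    = 10 * log10(30.51 / 8.259)
    = 10 * log10(3.6942)
    = 10 * 0.5675
    = 5.68 dB

5.68 dB


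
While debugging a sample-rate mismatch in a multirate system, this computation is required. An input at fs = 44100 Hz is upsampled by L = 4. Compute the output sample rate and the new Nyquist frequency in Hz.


Step 1 — output sample rate after interpolation by L:
fs_out = L * fs_in = 4 * 44100 = 176400 Hz

Step 2 — Nyquist frequency of the output stream:
f_Nyq = fs_out / 2 = 176400 / 2 = 88200.0 Hz

fs_out = 176400 Hz; f_Nyquist = 88200.0 Hz


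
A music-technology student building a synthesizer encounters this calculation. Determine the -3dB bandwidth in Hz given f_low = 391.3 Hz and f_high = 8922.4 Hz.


Bandwidth is the difference of -3dB frequencies:
BW = f_high - f_low
   = 8922.4 - 391.3
   = 8531.1 Hz

8531.1 Hz


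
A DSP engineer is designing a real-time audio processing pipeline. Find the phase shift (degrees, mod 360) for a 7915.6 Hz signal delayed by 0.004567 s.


Phase shift from frequency and time delay:
phi = 360 * f * t_delay
    = 360 * 7915.6 * 0.004567
    = 13014.2 degrees
    mod 360 = 54.2 degrees

54.2 degrees


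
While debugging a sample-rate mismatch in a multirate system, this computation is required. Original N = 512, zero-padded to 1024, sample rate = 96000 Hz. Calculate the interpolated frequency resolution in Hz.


Frequency resolution after zero-padding:
N_padded = 512 * 2 = 1024
df = fs / N_padded
   = 96000 / 1024
   = 93.75 Hz

93.75 Hz


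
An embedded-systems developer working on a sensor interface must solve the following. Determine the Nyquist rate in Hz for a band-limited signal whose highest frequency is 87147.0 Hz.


The Nyquist rate is twice the maximum frequency component.
fs_min = 2 * fmax
      = 2 * 87147.0
      = 174294.0 Hz

174294.0


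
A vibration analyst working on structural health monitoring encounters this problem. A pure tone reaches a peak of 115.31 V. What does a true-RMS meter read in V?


RMS voltage for a sinusoidal waveform:
V_rms = V_peak / sqrt(2)
      = 115.31 / 1.414214
      = 81.536 V

81.536 V


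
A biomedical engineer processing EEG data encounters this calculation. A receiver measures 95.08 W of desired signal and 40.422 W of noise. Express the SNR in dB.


SNR in decibels:
SNR = 10 * log10(Ps / Pn)
    = 10 * log10(95.08 / 40.422)
    = 10 * log10(2.3522)
    = 10 * 0.3715
    = 3.71 dB

3.71 dB


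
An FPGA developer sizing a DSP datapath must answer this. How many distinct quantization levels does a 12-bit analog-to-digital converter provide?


Number of quantization levels = 2^N
= 2^12
= 4096

4096


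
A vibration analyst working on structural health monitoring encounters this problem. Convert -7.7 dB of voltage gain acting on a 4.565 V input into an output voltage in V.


Output voltage from dB gain:
V_out = V_in * 10^(gain_dB / 20)
      = 4.565 * 10^(-7.7 / 20)
      = 4.565 * 0.412098
      = 1.8812 V

1.8812 V


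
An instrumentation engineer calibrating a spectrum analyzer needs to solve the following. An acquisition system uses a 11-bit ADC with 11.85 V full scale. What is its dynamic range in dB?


Dynamic range from full-scale to LSB:
V_min = V_max / 2^bits = 11.85 / 2^11
DR = 20 * log10(V_max / V_min)
   = 20 * log10(2^11)
   = 20 * 11 * log10(2)
   = 66.23 dB

66.23 dB


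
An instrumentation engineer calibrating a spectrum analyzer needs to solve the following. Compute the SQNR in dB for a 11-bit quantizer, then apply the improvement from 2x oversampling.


Step 1 — baseline SQNR at Nyquist:
SQNR_base = 6.02*N + 1.76
          = 6.02*11 + 1.76
          = 67.98 dB

Step 2 — oversampling processing gain:
G = 10*log10(OSR) = 10*log10(2) = 3.01 dB

Step 3 — total:
SQNR_total = 67.98 + 3.01 = 70.99 dB

Base SQNR = 67.98 dB; oversampled SQNR = 70.99 dB


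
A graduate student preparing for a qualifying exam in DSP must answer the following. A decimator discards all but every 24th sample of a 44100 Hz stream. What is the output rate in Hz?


Decimation reduces the sample rate:
fs_out = fs_in / M
       = 44100 / 24
       = 1837.5 Hz

1837.5 Hz


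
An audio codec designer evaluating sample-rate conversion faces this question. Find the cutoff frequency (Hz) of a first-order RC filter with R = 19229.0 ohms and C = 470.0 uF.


Cutoff frequency of a first-order RC filter:
fc = 1 / (2 * pi * R * C)
C = 470.0 uF = 0.00047 F
fc = 1 / (2 * pi * 19229.0 * 0.00047)
   = 1 / 56.785104027725
   = 0.01761 Hz

0.01761 Hz


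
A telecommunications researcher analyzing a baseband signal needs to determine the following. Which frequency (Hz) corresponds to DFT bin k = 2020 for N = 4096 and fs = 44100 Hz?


Frequency of DFT bin k:
f_k = k * fs / N
    = 2020 * 44100 / 4096
    = 89082000 / 4096
    = 21748.535 Hz

21748.535 Hz


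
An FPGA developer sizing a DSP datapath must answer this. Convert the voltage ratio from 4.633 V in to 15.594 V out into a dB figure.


Voltage gain in dB:
G = 20 * log10(Vout / Vin)
  = 20 * log10(15.594 / 4.633)
  = 20 * log10(3.365854)
  = 20 * 0.527095
  = 10.54 dB

10.54 dB


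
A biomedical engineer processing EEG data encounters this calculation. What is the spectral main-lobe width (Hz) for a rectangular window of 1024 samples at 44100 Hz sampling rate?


Main lobe width for a rectangular window:
Width = 2 * fs / N
      = 2 * 44100 / 1024
      = 88200 / 1024
      = 86.133 Hz

86.133 Hz


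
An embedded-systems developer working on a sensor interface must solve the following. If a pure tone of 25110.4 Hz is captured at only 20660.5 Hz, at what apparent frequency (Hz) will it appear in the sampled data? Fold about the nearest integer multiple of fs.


Compute the nearest integer multiple of fs to the signal:
n = round(25110.4 / 20660.5) = 1
f_alias = |25110.4 - 1 * 20660.5|
        = |25110.4 - 20660.5|
        = 4449.9 Hz

4449.9


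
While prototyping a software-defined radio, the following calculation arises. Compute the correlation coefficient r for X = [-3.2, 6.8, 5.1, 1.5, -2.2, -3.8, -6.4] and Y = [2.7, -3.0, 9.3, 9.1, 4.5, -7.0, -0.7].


Pearson correlation coefficient (population):
r = cov(X,Y) / (std(X) * std(Y))
Mean X = -0.3143, Mean Y = 2.1286
Cov(X,Y) = 8.271837
Std(X) = 4.540116, Std(Y) = 5.651982
r = 0.3224

0.3224


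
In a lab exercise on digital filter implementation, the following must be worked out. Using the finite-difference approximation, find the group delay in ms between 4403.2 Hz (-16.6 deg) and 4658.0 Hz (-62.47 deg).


Group delay from phase difference:
tau = -d(phi)/d(omega)
d(phi) = -45.87 deg = -0.800583 rad
d(omega) = 2*pi*(4658.0 - 4403.2) = 1600.9556 rad/s
tau = -(-0.800583) / 1600.9556
    = 0.5001 ms

0.5001 ms


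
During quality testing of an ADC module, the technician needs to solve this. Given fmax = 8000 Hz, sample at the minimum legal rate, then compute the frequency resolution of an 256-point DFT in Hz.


Step 1 — Nyquist sampling rate:
fs = 2 * fmax = 2 * 8000 = 16000 Hz

Step 2 — DFT bin spacing:
df = fs / N = 16000 / 256 = 62.5 Hz

62.5 Hz


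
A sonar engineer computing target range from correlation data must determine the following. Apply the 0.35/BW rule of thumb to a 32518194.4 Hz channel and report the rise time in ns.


Rise time from bandwidth relationship:
tr = 0.35 / BW
   = 0.35 / 32518194.4
   = 1.076320523e-08 s
   = 10.7632 ns

10.7632 ns


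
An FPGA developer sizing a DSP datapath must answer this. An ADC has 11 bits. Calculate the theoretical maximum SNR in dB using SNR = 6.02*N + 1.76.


Theoretical SNR for a full-scale sinusoid:
SNR = 6.02 * N + 1.76
    = 6.02 * 11 + 1.76
    = 66.22 + 1.76
    = 67.98 dB

67.98 dB


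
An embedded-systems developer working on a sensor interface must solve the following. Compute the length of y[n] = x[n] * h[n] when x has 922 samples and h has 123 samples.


Linear convolution output length:
L = N + M - 1
  = 922 + 123 - 1
  = 1044 samples

1044


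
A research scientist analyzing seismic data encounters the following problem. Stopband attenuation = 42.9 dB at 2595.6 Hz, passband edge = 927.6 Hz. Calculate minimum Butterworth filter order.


Butterworth filter order formula:
n = log10(10^(A/10) - 1) / (2 * log10(f_stop/f_pass))
10^(42.9/10) - 1 = 19497.446
f_stop/f_pass = 2595.6 / 927.6 = 2.7982
n = 4.8 -> ceil = 5

5


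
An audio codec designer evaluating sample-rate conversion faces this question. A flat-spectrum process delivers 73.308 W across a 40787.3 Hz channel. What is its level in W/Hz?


Power spectral density:
PSD = P / BW
    = 73.308 / 40787.3
    = 0.00179732 W/Hz

0.00179732 W/Hz


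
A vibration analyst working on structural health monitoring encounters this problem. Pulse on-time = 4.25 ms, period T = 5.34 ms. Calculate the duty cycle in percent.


Duty cycle as a percentage:
DC = (t_on / T) * 100
   = (4.25 / 5.34) * 100
   = 0.79588 * 100
   = 79.59 %

79.59 %


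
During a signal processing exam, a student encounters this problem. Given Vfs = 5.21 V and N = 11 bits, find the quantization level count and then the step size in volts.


Step 1 — number of quantization levels:
L = 2^N = 2^11 = 2048

Step 2 — LSB step size:
delta = Vfs / L
      = 5.21 / 2048
      = 0.00254395 V

Levels = 2048; step size = 0.00254395 V


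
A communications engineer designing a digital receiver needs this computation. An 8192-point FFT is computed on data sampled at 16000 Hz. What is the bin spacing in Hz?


DFT frequency resolution:
df = fs / N
   = 16000 / 8192
   = 1.9531 Hz

1.9531 Hz


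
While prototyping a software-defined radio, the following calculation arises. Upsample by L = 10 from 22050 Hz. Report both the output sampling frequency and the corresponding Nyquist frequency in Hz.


Step 1 — output sample rate after interpolation by L:
fs_out = L * fs_in = 10 * 22050 = 220500 Hz

Step 2 — Nyquist frequency of the output stream:
f_Nyq = fs_out / 2 = 220500 / 2 = 110250.0 Hz

fs_out = 220500 Hz; f_Nyquist = 110250.0 Hz


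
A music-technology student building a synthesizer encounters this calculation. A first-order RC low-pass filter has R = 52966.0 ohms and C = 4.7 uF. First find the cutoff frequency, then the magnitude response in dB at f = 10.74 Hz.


Step 1 — cutoff frequency:
fc = 1 / (2*pi*R*C)
C = 4.7 uF = 4.7e-06 F
fc = 1 / (2*pi*52966.0*4.7e-06)
   = 0.63933 Hz

Step 2 — magnitude at f = 10.74 Hz:
|H(f)| = 1 / sqrt(1 + (f/fc)^2)
f/fc = 10.74 / 0.63933 = 16.798836
|H| = 1 / sqrt(1 + 282.200891) = 0.0594227
|H|_dB = 20*log10(0.0594227) = -24.52 dB

fc = 0.63933 Hz; |H(10.74 Hz)| = -24.52 dB


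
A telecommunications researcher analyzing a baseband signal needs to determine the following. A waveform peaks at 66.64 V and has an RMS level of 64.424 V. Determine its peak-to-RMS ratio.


Crest factor is the ratio of peak to RMS:
CF = V_peak / V_rms
   = 66.64 / 64.424
   = 1.0344

1.0344


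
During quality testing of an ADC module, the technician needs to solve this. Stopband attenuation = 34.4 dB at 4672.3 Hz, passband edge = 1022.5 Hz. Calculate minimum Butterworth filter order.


Butterworth filter order formula:
n = log10(10^(A/10) - 1) / (2 * log10(f_stop/f_pass))
10^(34.4/10) - 1 = 2753.2287
f_stop/f_pass = 4672.3 / 1022.5 = 4.5695
n = 2.6065 -> ceil = 3

3


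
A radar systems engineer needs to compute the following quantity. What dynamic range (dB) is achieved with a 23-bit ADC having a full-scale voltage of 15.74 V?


Dynamic range from full-scale to LSB:
V_min = V_max / 2^bits = 15.74 / 2^23
DR = 20 * log10(V_max / V_min)
   = 20 * log10(2^23)
   = 20 * 23 * log10(2)
   = 138.47 dB

138.47 dB


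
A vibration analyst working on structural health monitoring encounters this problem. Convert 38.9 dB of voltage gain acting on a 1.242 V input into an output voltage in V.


Output voltage from dB gain:
V_out = V_in * 10^(gain_dB / 20)
      = 1.242 * 10^(38.9 / 20)
      = 1.242 * 88.104887
      = 109.4263 V

109.4263 V


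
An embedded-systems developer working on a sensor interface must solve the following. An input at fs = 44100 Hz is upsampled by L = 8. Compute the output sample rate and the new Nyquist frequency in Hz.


Step 1 — output sample rate after interpolation by L:
fs_out = L * fs_in = 8 * 44100 = 352800 Hz

Step 2 — Nyquist frequency of the output stream:
f_Nyq = fs_out / 2 = 352800 / 2 = 176400.0 Hz

fs_out = 352800 Hz; f_Nyquist = 176400.0 Hz


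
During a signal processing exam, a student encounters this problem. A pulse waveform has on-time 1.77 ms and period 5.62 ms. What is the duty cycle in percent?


Duty cycle as a percentage:
DC = (t_on / T) * 100
   = (1.77 / 5.62) * 100
   = 0.314947 * 100
   = 31.49 %

31.49 %


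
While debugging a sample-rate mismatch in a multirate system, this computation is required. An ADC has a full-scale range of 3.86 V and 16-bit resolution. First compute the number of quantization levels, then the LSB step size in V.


Step 1 — number of quantization levels:
L = 2^N = 2^16 = 65536

Step 2 — LSB step size:
delta = Vfs / L
      = 3.86 / 65536
      = 5.89e-05 V

Levels = 65536; step size = 5.89e-05 V


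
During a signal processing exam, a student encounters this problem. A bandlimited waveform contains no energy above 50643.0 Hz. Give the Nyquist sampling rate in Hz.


The Nyquist rate is twice the maximum frequency component.
fs_min = 2 * fmax
      = 2 * 50643.0
      = 101286.0 Hz

101286.0


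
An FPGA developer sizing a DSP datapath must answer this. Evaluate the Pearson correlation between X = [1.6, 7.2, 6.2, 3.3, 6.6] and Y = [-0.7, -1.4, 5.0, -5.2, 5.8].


Pearson correlation coefficient (population):
r = cov(X,Y) / (std(X) * std(Y))
Mean X = 4.98, Mean Y = 0.7
Cov(X,Y) = 4.698
Std(X) = 2.158147, Std(Y) = 4.139565
r = 0.5259

0.5259


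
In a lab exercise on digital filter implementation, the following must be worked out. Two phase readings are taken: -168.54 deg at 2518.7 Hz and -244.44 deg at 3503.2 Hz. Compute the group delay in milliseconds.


Group delay from phase difference:
tau = -d(phi)/d(omega)
d(phi) = -75.9 deg = -1.324705 rad
d(omega) = 2*pi*(3503.2 - 2518.7) = 6185.7959 rad/s
tau = -(-1.324705) / 6185.7959
    = 0.2142 ms

0.2142 ms


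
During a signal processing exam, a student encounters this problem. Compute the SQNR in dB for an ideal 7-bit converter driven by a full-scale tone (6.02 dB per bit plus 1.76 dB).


Theoretical SNR for a full-scale sinusoid:
SNR = 6.02 * N + 1.76
    = 6.02 * 7 + 1.76
    = 42.14 + 1.76
    = 43.9 dB

43.9 dB


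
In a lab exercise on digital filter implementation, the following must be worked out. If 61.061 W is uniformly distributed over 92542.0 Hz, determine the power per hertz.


Power spectral density:
PSD = P / BW
    = 61.061 / 92542.0
    = 0.00065982 W/Hz

0.00065982 W/Hz


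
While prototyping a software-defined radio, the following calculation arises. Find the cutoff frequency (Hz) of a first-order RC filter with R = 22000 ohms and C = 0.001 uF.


Cutoff frequency of a first-order RC filter:
fc = 1 / (2 * pi * R * C)
C = 0.001 uF = 1e-09 F
fc = 1 / (2 * pi * 22000 * 1e-09)
   = 1 / 0.00013823007675795
   = 7234.315595 Hz

7234.315595 Hz


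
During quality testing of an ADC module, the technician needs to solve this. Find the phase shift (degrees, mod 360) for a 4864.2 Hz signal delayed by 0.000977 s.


Phase shift from frequency and time delay:
phi = 360 * f * t_delay
    = 360 * 4864.2 * 0.000977
    = 1710.84 degrees
    mod 360 = 270.84 degrees

270.84 degrees


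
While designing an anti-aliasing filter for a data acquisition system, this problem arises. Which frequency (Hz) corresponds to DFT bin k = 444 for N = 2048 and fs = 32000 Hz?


Frequency of DFT bin k:
f_k = k * fs / N
    = 444 * 32000 / 2048
    = 14208000 / 2048
    = 6937.5 Hz

6937.5 Hz


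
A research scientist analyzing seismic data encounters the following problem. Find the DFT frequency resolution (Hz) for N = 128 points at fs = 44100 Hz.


DFT frequency resolution:
df = fs / N
   = 44100 / 128
   = 344.5312 Hz

344.5312 Hz


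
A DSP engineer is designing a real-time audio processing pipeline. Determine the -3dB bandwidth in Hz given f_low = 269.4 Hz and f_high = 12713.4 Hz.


Bandwidth is the difference of -3dB frequencies:
BW = f_high - f_low
   = 12713.4 - 269.4
   = 12444.0 Hz

12444.0 Hz


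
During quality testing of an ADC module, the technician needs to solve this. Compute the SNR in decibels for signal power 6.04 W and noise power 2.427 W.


SNR in decibels:
SNR = 10 * log10(Ps / Pn)
    = 10 * log10(6.04 / 2.427)
    = 10 * log10(2.4887)
    = 10 * 0.396
    = 3.96 dB

3.96 dB


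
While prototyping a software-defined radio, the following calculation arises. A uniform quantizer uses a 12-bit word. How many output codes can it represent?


Number of quantization levels = 2^N
= 2^12
= 4096

4096


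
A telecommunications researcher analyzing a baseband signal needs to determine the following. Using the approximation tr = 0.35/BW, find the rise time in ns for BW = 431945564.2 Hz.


Rise time from bandwidth relationship:
tr = 0.35 / BW
   = 0.35 / 431945564.2
   = 8.102872885e-10 s
   = 0.8103 ns

0.8103 ns


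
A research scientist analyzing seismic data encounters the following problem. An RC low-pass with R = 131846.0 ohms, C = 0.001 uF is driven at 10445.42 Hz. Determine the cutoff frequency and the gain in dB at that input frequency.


Step 1 — cutoff frequency:
fc = 1 / (2*pi*R*C)
C = 0.001 uF = 1e-09 F
fc = 1 / (2*pi*131846.0*1e-09)
   = 1207.128 Hz

Step 2 — magnitude at f = 10445.42 Hz:
|H(f)| = 1 / sqrt(1 + (f/fc)^2)
f/fc = 10445.42 / 1207.128 = 8.653117
|H| = 1 / sqrt(1 + 74.876434) = 0.1148012
|H|_dB = 20*log10(0.1148012) = -18.8 dB

fc = 1207.128 Hz; |H(10445.42 Hz)| = -18.8 dB


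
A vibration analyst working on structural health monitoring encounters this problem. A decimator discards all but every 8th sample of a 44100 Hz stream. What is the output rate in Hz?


Decimation reduces the sample rate:
fs_out = fs_in / M
       = 44100 / 8
       = 5512.5 Hz

5512.5 Hz


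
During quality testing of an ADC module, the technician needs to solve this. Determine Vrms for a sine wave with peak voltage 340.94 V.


RMS voltage for a sinusoidal waveform:
V_rms = V_peak / sqrt(2)
      = 340.94 / 1.414214
      = 241.081 V

241.081 V


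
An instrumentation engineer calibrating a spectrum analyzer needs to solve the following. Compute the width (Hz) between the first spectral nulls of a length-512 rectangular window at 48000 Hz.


Main lobe width for a rectangular window:
Width = 2 * fs / N
      = 2 * 48000 / 512
      = 96000 / 512
      = 187.5 Hz

187.5 Hz


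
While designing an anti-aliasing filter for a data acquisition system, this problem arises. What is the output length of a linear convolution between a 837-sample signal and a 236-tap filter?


Linear convolution output length:
L = N + M - 1
  = 837 + 236 - 1
  = 1072 samples

1072


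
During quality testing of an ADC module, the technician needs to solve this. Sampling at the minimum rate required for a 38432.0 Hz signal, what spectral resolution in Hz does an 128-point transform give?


Step 1 — Nyquist sampling rate:
fs = 2 * fmax = 2 * 38432.0 = 76864.0 Hz

Step 2 — DFT bin spacing:
df = fs / N = 76864.0 / 128 = 600.5 Hz

600.5 Hz


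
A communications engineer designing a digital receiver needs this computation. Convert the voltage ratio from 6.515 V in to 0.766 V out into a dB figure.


Voltage gain in dB:
G = 20 * log10(Vout / Vin)
  = 20 * log10(0.766 / 6.515)
  = 20 * log10(0.117575)
  = 20 * -0.929686
  = -18.59 dB

-18.59 dB


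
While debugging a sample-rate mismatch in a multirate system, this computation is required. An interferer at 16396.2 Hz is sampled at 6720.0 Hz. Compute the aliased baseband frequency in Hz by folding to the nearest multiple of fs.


Compute the nearest integer multiple of fs to the signal:
n = round(16396.2 / 6720.0) = 2
f_alias = |16396.2 - 2 * 6720.0|
        = |16396.2 - 13440.0|
        = 2956.2 Hz

2956.2


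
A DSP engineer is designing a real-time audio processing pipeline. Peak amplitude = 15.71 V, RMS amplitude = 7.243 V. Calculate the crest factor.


Crest factor is the ratio of peak to RMS:
CF = V_peak / V_rms
   = 15.71 / 7.243
   = 2.169

2.169


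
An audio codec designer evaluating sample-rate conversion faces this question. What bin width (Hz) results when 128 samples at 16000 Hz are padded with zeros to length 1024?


Frequency resolution after zero-padding:
N_padded = 128 * 8 = 1024
df = fs / N_padded
   = 16000 / 1024
   = 15.625 Hz

15.625 Hz


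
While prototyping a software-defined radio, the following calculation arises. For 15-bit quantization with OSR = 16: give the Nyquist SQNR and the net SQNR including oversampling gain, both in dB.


Step 1 — baseline SQNR at Nyquist:
SQNR_base = 6.02*N + 1.76
          = 6.02*15 + 1.76
          = 92.06 dB

Step 2 — oversampling processing gain:
G = 10*log10(OSR) = 10*log10(16) = 12.04 dB

Step 3 — total:
SQNR_total = 92.06 + 12.04 = 104.1 dB

Base SQNR = 92.06 dB; oversampled SQNR = 104.1 dB


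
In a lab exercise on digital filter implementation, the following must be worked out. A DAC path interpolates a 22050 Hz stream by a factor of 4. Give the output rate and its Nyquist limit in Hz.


Step 1 — output sample rate after interpolation by L:
fs_out = L * fs_in = 4 * 22050 = 88200 Hz

Step 2 — Nyquist frequency of the output stream:
f_Nyq = fs_out / 2 = 88200 / 2 = 44100.0 Hz

fs_out = 88200 Hz; f_Nyquist = 44100.0 Hz


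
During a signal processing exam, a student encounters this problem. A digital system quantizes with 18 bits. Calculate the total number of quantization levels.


Number of quantization levels = 2^N
= 2^18
= 262144

262144


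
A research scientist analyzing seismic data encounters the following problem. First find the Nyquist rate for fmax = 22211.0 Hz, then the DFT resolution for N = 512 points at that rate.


Step 1 — Nyquist sampling rate:
fs = 2 * fmax = 2 * 22211.0 = 44422.0 Hz

Step 2 — DFT bin spacing:
df = fs / N = 44422.0 / 512 = 86.7617 Hz

86.7617 Hz


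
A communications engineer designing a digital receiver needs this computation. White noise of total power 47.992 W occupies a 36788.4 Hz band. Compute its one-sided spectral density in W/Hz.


Power spectral density:
PSD = P / BW
    = 47.992 / 36788.4
    = 0.00130454 W/Hz

0.00130454 W/Hz


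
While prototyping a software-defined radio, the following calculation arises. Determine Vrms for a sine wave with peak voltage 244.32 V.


RMS voltage for a sinusoidal waveform:
V_rms = V_peak / sqrt(2)
      = 244.32 / 1.414214
      = 172.76 V

172.76 V


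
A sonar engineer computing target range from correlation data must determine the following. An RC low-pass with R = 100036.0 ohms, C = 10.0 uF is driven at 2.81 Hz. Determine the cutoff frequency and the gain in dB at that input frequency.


Step 1 — cutoff frequency:
fc = 1 / (2*pi*R*C)
C = 10.0 uF = 1e-05 F
fc = 1 / (2*pi*100036.0*1e-05)
   = 0.159098 Hz

Step 2 — magnitude at f = 2.81 Hz:
|H(f)| = 1 / sqrt(1 + (f/fc)^2)
f/fc = 2.81 / 0.159098 = 17.66207
|H| = 1 / sqrt(1 + 311.948717) = 0.056528
|H|_dB = 20*log10(0.056528) = -24.95 dB

fc = 0.159098 Hz; |H(2.81 Hz)| = -24.95 dB


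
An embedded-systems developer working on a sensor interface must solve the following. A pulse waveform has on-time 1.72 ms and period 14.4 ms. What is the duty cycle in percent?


Duty cycle as a percentage:
DC = (t_on / T) * 100
   = (1.72 / 14.4) * 100
   = 0.119444 * 100
   = 11.94 %

11.94 %


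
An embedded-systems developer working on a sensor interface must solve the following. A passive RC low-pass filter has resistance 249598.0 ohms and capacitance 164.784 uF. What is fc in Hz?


Cutoff frequency of a first-order RC filter:
fc = 1 / (2 * pi * R * C)
C = 164.784 uF = 0.000164784 F
fc = 1 / (2 * pi * 249598.0 * 0.000164784)
   = 1 / 258.42588381469
   = 0.00387 Hz

0.00387 Hz


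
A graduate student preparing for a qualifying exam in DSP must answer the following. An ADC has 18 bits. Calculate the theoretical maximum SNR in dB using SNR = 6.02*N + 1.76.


Theoretical SNR for a full-scale sinusoid:
SNR = 6.02 * N + 1.76
    = 6.02 * 18 + 1.76
    = 108.36 + 1.76
    = 110.12 dB

110.12 dB


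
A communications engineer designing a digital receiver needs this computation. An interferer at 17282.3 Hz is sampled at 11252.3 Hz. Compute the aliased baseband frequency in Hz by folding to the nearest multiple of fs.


Compute the nearest integer multiple of fs to the signal:
n = round(17282.3 / 11252.3) = 2
f_alias = |17282.3 - 2 * 11252.3|
        = |17282.3 - 22504.6|
        = 5222.3 Hz

5222.3


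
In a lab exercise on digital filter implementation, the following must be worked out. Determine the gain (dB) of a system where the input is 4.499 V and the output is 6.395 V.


Voltage gain in dB:
G = 20 * log10(Vout / Vin)
  = 20 * log10(6.395 / 4.499)
  = 20 * log10(1.421427)
  = 20 * 0.152725
  = 3.05 dB

3.05 dB


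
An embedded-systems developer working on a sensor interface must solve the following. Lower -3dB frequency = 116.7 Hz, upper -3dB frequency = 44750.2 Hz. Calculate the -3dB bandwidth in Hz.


Bandwidth is the difference of -3dB frequencies:
BW = f_high - f_low
   = 44750.2 - 116.7
   = 44633.5 Hz

44633.5 Hz


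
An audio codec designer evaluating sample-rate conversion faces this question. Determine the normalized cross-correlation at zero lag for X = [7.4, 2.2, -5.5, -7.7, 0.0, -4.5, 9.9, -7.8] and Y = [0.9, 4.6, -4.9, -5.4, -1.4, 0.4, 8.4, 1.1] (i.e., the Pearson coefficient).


Pearson correlation coefficient (population):
r = cov(X,Y) / (std(X) * std(Y))
Mean X = -0.75, Mean Y = 0.4625
Cov(X,Y) = 20.108125
Std(X) = 6.361407, Std(Y) = 4.291252
r = 0.7366

0.7366


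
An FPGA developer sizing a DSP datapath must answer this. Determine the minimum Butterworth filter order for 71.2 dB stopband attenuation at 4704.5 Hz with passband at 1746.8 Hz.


Butterworth filter order formula:
n = log10(10^(A/10) - 1) / (2 * log10(f_stop/f_pass))
10^(71.2/10) - 1 = 13182566.3856
f_stop/f_pass = 4704.5 / 1746.8 = 2.6932
n = 8.2739 -> ceil = 9

9


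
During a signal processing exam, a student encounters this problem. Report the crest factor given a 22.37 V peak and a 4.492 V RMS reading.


Crest factor is the ratio of peak to RMS:
CF = V_peak / V_rms
   = 22.37 / 4.492
   = 4.98

4.98


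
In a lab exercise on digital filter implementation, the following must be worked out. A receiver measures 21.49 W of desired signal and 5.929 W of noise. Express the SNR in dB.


SNR in decibels:
SNR = 10 * log10(Ps / Pn)
    = 10 * log10(21.49 / 5.929)
    = 10 * log10(3.6246)
    = 10 * 0.5593
    = 5.59 dB

5.59 dB


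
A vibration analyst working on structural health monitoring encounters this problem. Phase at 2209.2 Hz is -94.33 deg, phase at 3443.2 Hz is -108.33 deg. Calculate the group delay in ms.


Group delay from phase difference:
tau = -d(phi)/d(omega)
d(phi) = -14.0 deg = -0.244346 rad
d(omega) = 2*pi*(3443.2 - 2209.2) = 7753.4507 rad/s
tau = -(-0.244346) / 7753.4507
    = 0.0315 ms

0.0315 ms


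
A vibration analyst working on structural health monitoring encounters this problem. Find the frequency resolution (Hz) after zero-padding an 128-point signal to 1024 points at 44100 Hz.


Frequency resolution after zero-padding:
N_padded = 128 * 8 = 1024
df = fs / N_padded
   = 44100 / 1024
   = 43.0664 Hz

43.0664 Hz


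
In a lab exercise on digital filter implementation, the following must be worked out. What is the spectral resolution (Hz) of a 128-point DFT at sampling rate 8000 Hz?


DFT frequency resolution:
df = fs / N
   = 8000 / 128
   = 62.5 Hz

62.5 Hz


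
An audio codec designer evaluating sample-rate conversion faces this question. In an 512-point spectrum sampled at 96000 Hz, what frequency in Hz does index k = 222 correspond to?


Frequency of DFT bin k:
f_k = k * fs / N
    = 222 * 96000 / 512
    = 21312000 / 512
    = 41625.0 Hz

41625.0 Hz


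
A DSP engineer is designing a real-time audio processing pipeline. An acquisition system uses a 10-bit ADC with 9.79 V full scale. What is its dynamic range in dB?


Dynamic range from full-scale to LSB:
V_min = V_max / 2^bits = 9.79 / 2^10
DR = 20 * log10(V_max / V_min)
   = 20 * log10(2^10)
   = 20 * 10 * log10(2)
   = 60.21 dB

60.21 dB


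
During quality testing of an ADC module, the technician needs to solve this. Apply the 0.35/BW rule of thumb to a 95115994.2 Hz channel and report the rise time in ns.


Rise time from bandwidth relationship:
tr = 0.35 / BW
   = 0.35 / 95115994.2
   = 3.679717622e-09 s
   = 3.6797 ns

3.6797 ns


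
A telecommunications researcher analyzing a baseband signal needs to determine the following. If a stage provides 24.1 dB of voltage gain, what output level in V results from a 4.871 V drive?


Output voltage from dB gain:
V_out = V_in * 10^(gain_dB / 20)
      = 4.871 * 10^(24.1 / 20)
      = 4.871 * 16.032454
      = 78.0941 V

78.0941 V


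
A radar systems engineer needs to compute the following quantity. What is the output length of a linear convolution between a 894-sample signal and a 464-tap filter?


Linear convolution output length:
L = N + M - 1
  = 894 + 464 - 1
  = 1357 samples

1357


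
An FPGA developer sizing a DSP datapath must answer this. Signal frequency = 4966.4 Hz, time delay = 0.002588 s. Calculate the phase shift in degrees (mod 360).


Phase shift from frequency and time delay:
phi = 360 * f * t_delay
    = 360 * 4966.4 * 0.002588
    = 4627.1 degrees
    mod 360 = 307.1 degrees

307.1 degrees


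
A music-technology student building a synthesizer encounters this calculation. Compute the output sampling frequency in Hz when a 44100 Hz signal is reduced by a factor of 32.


Decimation reduces the sample rate:
fs_out = fs_in / M
       = 44100 / 32
       = 1378.125 Hz

1378.125 Hz
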